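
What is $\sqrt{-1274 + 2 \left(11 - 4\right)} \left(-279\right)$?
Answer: $- 1674 i \sqrt{35} \approx - 9903.5 i$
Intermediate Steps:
$\sqrt{-1274 + 2 \left(11 - 4\right)} \left(-279\right) = \sqrt{-1274 + 2 \cdot 7} \left(-279\right) = \sqrt{-1274 + 14} \left(-279\right) = \sqrt{-1260} \left(-279\right) = 6 i \sqrt{35} \left(-279\right) = - 1674 i \sqrt{35}$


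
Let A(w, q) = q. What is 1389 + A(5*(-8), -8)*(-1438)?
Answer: 12893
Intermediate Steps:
1389 + A(5*(-8), -8)*(-1438) = 1389 - 8*(-1438) = 1389 + 11504 = 12893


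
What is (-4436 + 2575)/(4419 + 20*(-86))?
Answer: -1861/2699 ≈ -0.68951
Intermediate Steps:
(-4436 + 2575)/(4419 + 20*(-86)) = -1861/(4419 - 1720) = -1861/2699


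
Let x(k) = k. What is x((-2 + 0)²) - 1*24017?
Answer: -24013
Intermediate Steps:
x((-2 + 0)²) - 1*24017 = (-2 + 0)² - 1*24017 = (-2)² - 24017 = 4 - 24017 = -24013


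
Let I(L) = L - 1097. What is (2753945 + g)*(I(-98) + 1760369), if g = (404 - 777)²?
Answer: 5089420560876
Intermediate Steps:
I(L) = -1097 + L
g = 139129 (g = (-373)² = 139129)
(2753945 + g)*(I(-98) + 1760369) = (2753945 + 139129)*((-1097 - 98) + 1760369) = 2893074*(-1195 + 1760369) = 2893074*1759174 = 5089420560876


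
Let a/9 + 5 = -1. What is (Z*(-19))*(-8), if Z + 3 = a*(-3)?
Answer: 24168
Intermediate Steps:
a = -54 (a = -45 + 9*(-1) = -45 - 9 = -54)
Z = 159 (Z = -3 - 54*(-3) = -3 + 162 = 159)
(Z*(-19))*(-8) = (159*(-19))*(-8) = -3021*(-8) = 24168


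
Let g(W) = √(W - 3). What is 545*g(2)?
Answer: 545*I ≈ 545.0*I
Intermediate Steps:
g(W) = √(-3 + W)
545*g(2) = 545*√(-3 + 2) = 545*√(-1) = 545*I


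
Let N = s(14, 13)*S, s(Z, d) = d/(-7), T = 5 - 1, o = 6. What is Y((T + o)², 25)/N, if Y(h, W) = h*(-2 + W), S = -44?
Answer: 4025/143 ≈ 28.147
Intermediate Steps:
T = 4
s(Z, d) = -d/7 (s(Z, d) = d*(-⅐) = -d/7)
N = 572/7 (N = -⅐*13*(-44) = -13/7*(-44) = 572/7 ≈ 81.714)
Y((T + o)², 25)/N = ((4 + 6)²*(-2 + 25))/(572/7) = (10²*23)*(7/572) = (100*23)*(7/572) = 2300*(7/572) = 4025/143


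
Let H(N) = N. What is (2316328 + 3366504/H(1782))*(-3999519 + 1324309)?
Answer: -613970058235000/99 ≈ -6.2017e+12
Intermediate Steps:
(2316328 + 3366504/H(1782))*(-3999519 + 1324309) = (2316328 + 3366504/1782)*(-3999519 + 1324309) = (2316328 + 3366504*(1/1782))*(-2675210) = (2316328 + 187028/99)*(-2675210) = (229503500/99)*(-2675210) = -613970058235000/99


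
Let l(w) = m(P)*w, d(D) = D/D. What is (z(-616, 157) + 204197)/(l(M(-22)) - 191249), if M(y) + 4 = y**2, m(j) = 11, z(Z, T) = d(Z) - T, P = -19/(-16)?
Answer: -204041/185969 ≈ -1.0972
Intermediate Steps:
d(D) = 1
P = 19/16 (P = -19*(-1/16) = 19/16 ≈ 1.1875)
z(Z, T) = 1 - T
M(y) = -4 + y**2
l(w) = 11*w
(z(-616, 157) + 204197)/(l(M(-22)) - 191249) = ((1 - 1*157) + 204197)/(11*(-4 + (-22)**2) - 191249) = ((1 - 157) + 204197)/(11*(-4 + 484) - 191249) = (-156 + 204197)/(11*480 - 191249) = 204041/(5280 - 191249) = 204041/(-185969) = 204041*(-1/185969) = -204041/185969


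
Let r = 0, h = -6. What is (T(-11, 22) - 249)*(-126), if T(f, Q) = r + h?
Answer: 32130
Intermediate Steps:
T(f, Q) = -6 (T(f, Q) = 0 - 6 = -6)
(T(-11, 22) - 249)*(-126) = (-6 - 249)*(-126) = -255*(-126) = 32130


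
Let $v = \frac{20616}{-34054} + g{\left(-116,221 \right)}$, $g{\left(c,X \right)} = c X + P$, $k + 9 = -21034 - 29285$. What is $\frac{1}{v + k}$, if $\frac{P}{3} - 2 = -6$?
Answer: $- \frac{17027}{1293653660} \approx -1.3162 \cdot 10^{-5}$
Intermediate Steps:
$P = -12$ ($P = 6 + 3 \left(-6\right) = 6 - 18 = -12$)
$k = -50328$ ($k = -9 - 50319 = -50328$)
$g{\left(c,X \right)} = -12 + X c$ ($g{\left(c,X \right)} = c X - 12 = X c - 12 = -12 + X c$)
$v = - \frac{436718804}{17027}$ ($v = \frac{20616}{-34054} + \left(-12 + 221 \left(-116\right)\right) = 20616 \left(- \frac{1}{34054}\right) - 25648 = - \frac{10308}{17027} - 25648 = - \frac{436718804}{17027} \approx -25649.0$)
$\frac{1}{v + k} = \frac{1}{- \frac{436718804}{17027} - 50328} = \frac{1}{- \frac{1293653660}{17027}} = - \frac{17027}{1293653660}$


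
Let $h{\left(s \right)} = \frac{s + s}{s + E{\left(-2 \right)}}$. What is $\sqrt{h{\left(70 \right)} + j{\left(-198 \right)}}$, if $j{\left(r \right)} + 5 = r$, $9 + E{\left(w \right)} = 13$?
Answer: $\frac{i \sqrt{275317}}{37} \approx 14.181 i$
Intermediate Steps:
$E{\left(w \right)} = 4$ ($E{\left(w \right)} = -9 + 13 = 4$)
$h{\left(s \right)} = \frac{2 s}{4 + s}$ ($h{\left(s \right)} = \frac{s + s}{s + 4} = \frac{2 s}{4 + s}$)
$j{\left(r \right)} = -5 + r$
$\sqrt{h{\left(70 \right)} + j{\left(-198 \right)}} = \sqrt{2 \cdot 70 \frac{1}{4 + 70} - 203} = \sqrt{2 \cdot 70 \cdot \frac{1}{74} - 203} = \sqrt{\frac{70}{37} - 203} = \sqrt{- \frac{7441}{37}} = \frac{i \sqrt{275317}}{37}$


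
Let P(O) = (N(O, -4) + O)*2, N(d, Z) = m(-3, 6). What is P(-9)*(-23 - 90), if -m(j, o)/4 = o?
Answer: 7458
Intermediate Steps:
m(j, o) = -4*o
N(d, Z) = -24 (N(d, Z) = -4*6 = -24)
P(O) = -48 + 2*O (P(O) = (-24 + O)*2 = -48 + 2*O)
P(-9)*(-23 - 90) = (-48 + 2*(-9))*(-23 - 90) = (-48 - 18)*(-113) = -66*(-113) = 7458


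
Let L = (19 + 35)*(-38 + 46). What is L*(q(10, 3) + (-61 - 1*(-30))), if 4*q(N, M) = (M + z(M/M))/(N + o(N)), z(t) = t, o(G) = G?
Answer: -66852/5 ≈ -13370.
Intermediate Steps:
q(N, M) = (1 + M)/(8*N) (q(N, M) = ((M + M/M)/(N + N))/4 = ((M + 1)/((2*N)))/4 = ((1 + M)*(1/(2*N)))/4 = ((1 + M)/(2*N))/4 = (1 + M)/(8*N))
L = 432 (L = 54*8 = 432)
L*(q(10, 3) + (-61 - 1*(-30))) = 432*((1/8)*(1 + 3)/10 + (-61 - 1*(-30))) = 432*((1/8)*(1/10)*4 + (-61 + 30)) = 432*(1/20 - 31) = 432*(-619/20) = -66852/5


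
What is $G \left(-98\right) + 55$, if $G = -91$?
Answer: $8973$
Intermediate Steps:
$G \left(-98\right) + 55 = \left(-91\right) \left(-98\right) + 55 = 8918 + 55 = 8973$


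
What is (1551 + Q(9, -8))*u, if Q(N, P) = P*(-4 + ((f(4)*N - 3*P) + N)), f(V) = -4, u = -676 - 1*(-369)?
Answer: -493349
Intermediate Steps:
u = -307 (u = -676 + 369 = -307)
Q(N, P) = P*(-4 - 3*N - 3*P) (Q(N, P) = P*(-4 + ((-4*N - 3*P) + N)) = P*(-4 + (-3*N - 3*P)) = P*(-4 - 3*N - 3*P))
(1551 + Q(9, -8))*u = (1551 - 8*(-4 - 3*9 - 3*(-8)))*(-307) = (1551 - 8*(-4 - 27 + 24))*(-307) = (1551 - 8*(-7))*(-307) = (1551 + 56)*(-307) = 1607*(-307) = -493349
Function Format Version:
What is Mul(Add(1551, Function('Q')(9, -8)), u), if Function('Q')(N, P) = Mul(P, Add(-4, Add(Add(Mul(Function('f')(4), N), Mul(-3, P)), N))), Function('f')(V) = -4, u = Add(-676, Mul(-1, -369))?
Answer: -493349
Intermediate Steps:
u = -307 (u = Add(-676, 369) = -307)
Function('Q')(N, P) = Mul(P, Add(-4, Mul(-3, N), Mul(-3, P))) (Function('Q')(N, P) = Mul(P, Add(-4, Add(Add(Mul(-4, N), Mul(-3, P)), N))) = Mul(P, Add(-4, Add(Mul(-3, N), Mul(-3, P)))) = Mul(P, Add(-4, Mul(-3, N), Mul(-3, P))))
Mul(Add(1551, Function('Q')(9, -8)), u) = Mul(Add(1551, Mul(-8, Add(-4, Mul(-3, 9), Mul(-3, -8)))), -307) = Mul(Add(1551, Mul(-8, Add(-4, -27, 24))), -307) = Mul(Add(1551, Mul(-8, -7)), -307) = Mul(Add(1551, 56), -307) = Mul(1607, -307) = -493349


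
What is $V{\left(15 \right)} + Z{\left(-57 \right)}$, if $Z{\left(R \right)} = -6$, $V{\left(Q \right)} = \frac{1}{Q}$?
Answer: $- \frac{89}{15} \approx -5.9333$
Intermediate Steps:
$V{\left(15 \right)} + Z{\left(-57 \right)} = \frac{1}{15} - 6 = - \frac{89}{15}$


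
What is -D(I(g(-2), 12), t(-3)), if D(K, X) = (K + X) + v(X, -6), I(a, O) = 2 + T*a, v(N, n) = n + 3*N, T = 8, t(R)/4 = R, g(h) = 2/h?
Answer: 60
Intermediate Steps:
t(R) = 4*R
I(a, O) = 2 + 8*a
D(K, X) = -6 + K + 4*X (D(K, X) = (K + X) + (-6 + 3*X) = -6 + K + 4*X)
-D(I(g(-2), 12), t(-3)) = -(-6 + (2 + 8*(2/(-2))) + 4*(4*(-3))) = -(-6 + (2 + 8*(2*(-½))) + 4*(-12)) = -(-6 + (2 + 8*(-1)) - 48) = -(-6 + (2 - 8) - 48) = -(-6 - 6 - 48) = -1*(-60) = 60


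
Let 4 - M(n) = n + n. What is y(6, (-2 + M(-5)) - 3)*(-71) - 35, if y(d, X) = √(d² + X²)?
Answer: -35 - 213*√13 ≈ -802.98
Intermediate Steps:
M(n) = 4 - 2*n (M(n) = 4 - (n + n) = 4 - 2*n)
y(d, X) = √(X² + d²)
y(6, (-2 + M(-5)) - 3)*(-71) - 35 = √(((-2 + (4 - 2*(-5))) - 3)² + 6²)*(-71) - 35 = √(((-2 + (4 + 10)) - 3)² + 36)*(-71) - 35 = √(((-2 + 14) - 3)² + 36)*(-71) - 35 = √((12 - 3)² + 36)*(-71) - 35 = √(9² + 36)*(-71) - 35 = √(81 + 36)*(-71) - 35 = √117*(-71) - 35 = (3*√13)*(-71) - 35 = -213*√13 - 35 = -35 - 213*√13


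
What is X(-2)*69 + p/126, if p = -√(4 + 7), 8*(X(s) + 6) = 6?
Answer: -1449/4 - √11/126 ≈ -362.28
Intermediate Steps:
X(s) = -21/4 (X(s) = -6 + (⅛)*6 = -6 + ¾ = -21/4)
p = -√11 ≈ -3.3166
X(-2)*69 + p/126 = -21/4*69 - √11/126 = -1449/4 - √11*(1/126) = -1449/4 - √11/126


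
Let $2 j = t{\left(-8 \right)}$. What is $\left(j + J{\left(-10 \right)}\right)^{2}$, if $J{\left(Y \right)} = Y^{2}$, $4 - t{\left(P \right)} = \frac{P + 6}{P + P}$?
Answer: $\frac{2660161}{256} \approx 10391.0$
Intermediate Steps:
$t{\left(P \right)} = 4 - \frac{6 + P}{2 P}$ ($t{\left(P \right)} = 4 - \frac{P + 6}{P + P} = 4 - \frac{6 + P}{2 P}$)
$j = \frac{31}{16}$ ($j = \frac{\frac{7}{2} - \frac{3}{-8}}{2} = \frac{\frac{7}{2} - - \frac{3}{8}}{2} = \frac{\frac{7}{2} + \frac{3}{8}}{2} = \frac{1}{2} \cdot \frac{31}{8} = \frac{31}{16} \approx 1.9375$)
$\left(j + J{\left(-10 \right)}\right)^{2} = \left(\frac{31}{16} + \left(-10\right)^{2}\right)^{2} = \left(\frac{31}{16} + 100\right)^{2} = \left(\frac{1631}{16}\right)^{2} = \frac{2660161}{256}$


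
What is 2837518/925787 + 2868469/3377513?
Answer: 12239345242837/3126857627731 ≈ 3.9143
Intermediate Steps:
2837518/925787 + 2868469/3377513 = 12239345242837/3126857627731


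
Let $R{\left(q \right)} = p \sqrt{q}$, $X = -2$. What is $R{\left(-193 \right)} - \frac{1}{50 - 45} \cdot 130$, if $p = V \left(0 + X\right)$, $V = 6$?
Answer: $-26 - 12 i \sqrt{193} \approx -26.0 - 166.71 i$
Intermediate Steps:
$p = -12$ ($p = 6 \left(0 - 2\right) = 6 \left(-2\right) = -12$)
$R{\left(q \right)} = - 12 \sqrt{q}$
$R{\left(-193 \right)} - \frac{1}{50 - 45} \cdot 130 = - 12 \sqrt{-193} - \frac{1}{50 - 45} \cdot 130 = - 12 i \sqrt{193} - \frac{1}{5} \cdot 130 = - 12 i \sqrt{193} - 26 = -26 - 12 i \sqrt{193}$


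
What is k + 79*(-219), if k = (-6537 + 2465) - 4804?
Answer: -26177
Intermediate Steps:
k = -8876 (k = -4072 - 4804 = -8876)
k + 79*(-219) = -8876 + 79*(-219) = -8876 - 17301 = -26177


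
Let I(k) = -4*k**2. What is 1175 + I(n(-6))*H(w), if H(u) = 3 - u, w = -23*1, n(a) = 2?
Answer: 759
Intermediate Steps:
w = -23
1175 + I(n(-6))*H(w) = 1175 + (-4*2**2)*(3 - 1*(-23)) = 1175 + (-4*4)*(3 + 23) = 1175 - 16*26 = 1175 - 416 = 759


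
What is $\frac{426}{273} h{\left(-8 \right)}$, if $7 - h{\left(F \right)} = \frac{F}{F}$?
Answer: $\frac{852}{91} \approx 9.3626$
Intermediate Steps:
$h{\left(F \right)} = 6$ ($h{\left(F \right)} = 7 - \frac{F}{F} = 7 - 1 = 6$)
$\frac{426}{273} h{\left(-8 \right)} = \frac{426}{273} \cdot 6 = 426 \cdot \frac{1}{273} \cdot 6 = \frac{142}{91} \cdot 6 = \frac{852}{91}$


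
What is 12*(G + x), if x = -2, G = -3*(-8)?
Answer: 264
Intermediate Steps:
G = 24
12*(G + x) = 12*(24 - 2) = 12*22 = 264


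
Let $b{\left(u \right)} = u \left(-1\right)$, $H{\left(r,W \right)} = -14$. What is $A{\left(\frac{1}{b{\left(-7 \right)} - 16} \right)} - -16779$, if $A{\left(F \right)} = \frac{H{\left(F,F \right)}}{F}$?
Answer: $16905$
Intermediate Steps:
$b{\left(u \right)} = - u$
$A{\left(F \right)} = - \frac{14}{F}$
$A{\left(\frac{1}{b{\left(-7 \right)} - 16} \right)} - -16779 = - \frac{14}{\frac{1}{\left(-1\right) \left(-7\right) - 16}} - -16779 = - \frac{14}{\frac{1}{7 - 16}} + 16779 = - \frac{14}{\frac{1}{-9}} + 16779 = - \frac{14}{- \frac{1}{9}} + 16779 = \left(-14\right) \left(-9\right) + 16779 = 126 + 16779 = 16905$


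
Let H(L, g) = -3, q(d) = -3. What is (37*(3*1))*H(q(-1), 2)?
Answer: -333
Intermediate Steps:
(37*(3*1))*H(q(-1), 2) = (37*(3*1))*(-3) = (37*3)*(-3) = 111*(-3) = -333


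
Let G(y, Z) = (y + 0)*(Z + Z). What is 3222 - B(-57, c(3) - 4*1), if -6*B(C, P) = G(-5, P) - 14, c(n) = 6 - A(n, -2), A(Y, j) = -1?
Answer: 9644/3 ≈ 3214.7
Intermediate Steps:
c(n) = 7 (c(n) = 6 - 1*(-1) = 6 + 1 = 7)
G(y, Z) = 2*Z*y (G(y, Z) = y*(2*Z) = 2*Z*y)
B(C, P) = 7/3 + 5*P/3 (B(C, P) = -(2*P*(-5) - 14)/6 = -(-10*P - 14)/6 = -(-14 - 10*P)/6 = 7/3 + 5*P/3)
3222 - B(-57, c(3) - 4*1) = 3222 - (7/3 + 5*(7 - 4*1)/3) = 3222 - (7/3 + 5*(7 - 4)/3) = 3222 - (7/3 + (5/3)*3) = 3222 - (7/3 + 5) = 3222 - 1*22/3 = 3222 - 22/3 = 9644/3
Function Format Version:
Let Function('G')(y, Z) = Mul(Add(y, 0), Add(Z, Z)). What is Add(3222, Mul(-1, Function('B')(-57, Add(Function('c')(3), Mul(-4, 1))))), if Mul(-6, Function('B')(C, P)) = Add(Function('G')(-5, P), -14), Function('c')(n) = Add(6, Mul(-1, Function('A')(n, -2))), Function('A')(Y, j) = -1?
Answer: Rational(9644, 3) ≈ 3214.7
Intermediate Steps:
Function('c')(n) = 7 (Function('c')(n) = Add(6, Mul(-1, -1)) = Add(6, 1) = 7)
Function('G')(y, Z) = Mul(2, Z, y) (Function('G')(y, Z) = Mul(y, Mul(2, Z)) = Mul(2, Z, y))
Function('B')(C, P) = Add(Rational(7, 3), Mul(Rational(5, 3), P)) (Function('B')(C, P) = Mul(Rational(-1, 6), Add(Mul(2, P, -5), -14)) = Mul(Rational(-1, 6), Add(Mul(-10, P), -14)) = Mul(Rational(-1, 6), Add(-14, Mul(-10, P))) = Add(Rational(7, 3), Mul(Rational(5, 3), P)))
Add(3222, Mul(-1, Function('B')(-57, Add(Function('c')(3), Mul(-4, 1))))) = Add(3222, Mul(-1, Add(Rational(7, 3), Mul(Rational(5, 3), Add(7, Mul(-4, 1)))))) = Add(3222, Mul(-1, Add(Rational(7, 3), Mul(Rational(5, 3), Add(7, -4))))) = Add(3222, Mul(-1, Add(Rational(7, 3), Mul(Rational(5, 3), 3)))) = Add(3222, Mul(-1, Add(Rational(7, 3), 5))) = Add(3222, Mul(-1, Rational(22, 3))) = Add(3222, Rational(-22, 3)) = Rational(9644, 3)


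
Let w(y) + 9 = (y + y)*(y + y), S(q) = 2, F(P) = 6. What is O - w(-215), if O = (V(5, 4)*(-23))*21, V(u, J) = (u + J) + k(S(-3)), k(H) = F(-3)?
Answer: -192136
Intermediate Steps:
k(H) = 6
w(y) = -9 + 4*y² (w(y) = -9 + (y + y)*(y + y) = -9 + (2*y)*(2*y) = -9 + 4*y²)
V(u, J) = 6 + J + u (V(u, J) = (u + J) + 6 = (J + u) + 6 = 6 + J + u)
O = -7245 (O = ((6 + 4 + 5)*(-23))*21 = (15*(-23))*21 = -345*21 = -7245)
O - w(-215) = -7245 - (-9 + 4*(-215)²) = -7245 - (-9 + 4*46225) = -7245 - (-9 + 184900) = -7245 - 1*184891 = -7245 - 184891 = -192136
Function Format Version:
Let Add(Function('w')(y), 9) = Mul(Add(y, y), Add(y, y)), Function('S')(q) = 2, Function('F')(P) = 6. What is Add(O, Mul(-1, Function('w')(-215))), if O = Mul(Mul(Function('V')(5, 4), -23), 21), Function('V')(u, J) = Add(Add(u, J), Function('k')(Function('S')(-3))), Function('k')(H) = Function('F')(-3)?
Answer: -192136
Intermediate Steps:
Function('k')(H) = 6
Function('w')(y) = Add(-9, Mul(4, Pow(y, 2))) (Function('w')(y) = Add(-9, Mul(Add(y, y), Add(y, y))) = Add(-9, Mul(Mul(2, y), Mul(2, y))) = Add(-9, Mul(4, Pow(y, 2))))
Function('V')(u, J) = Add(6, J, u) (Function('V')(u, J) = Add(Add(u, J), 6) = Add(Add(J, u), 6) = Add(6, J, u))
O = -7245 (O = Mul(Mul(Add(6, 4, 5), -23), 21) = Mul(Mul(15, -23), 21) = Mul(-345, 21) = -7245)
Add(O, Mul(-1, Function('w')(-215))) = Add(-7245, Mul(-1, Add(-9, Mul(4, Pow(-215, 2))))) = Add(-7245, Mul(-1, Add(-9, Mul(4, 46225)))) = Add(-7245, Mul(-1, Add(-9, 184900))) = Add(-7245, Mul(-1, 184891)) = Add(-7245, -184891) = -192136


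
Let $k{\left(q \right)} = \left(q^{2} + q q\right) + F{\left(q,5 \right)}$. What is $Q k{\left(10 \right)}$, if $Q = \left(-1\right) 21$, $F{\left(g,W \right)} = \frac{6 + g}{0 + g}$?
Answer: $- \frac{21168}{5} \approx -4233.6$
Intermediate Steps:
$F{\left(g,W \right)} = \frac{6 + g}{g}$
$Q = -21$
$k{\left(q \right)} = 2 q^{2} + \frac{6 + q}{q}$ ($k{\left(q \right)} = \left(q^{2} + q q\right) + \frac{6 + q}{q} = \left(q^{2} + q^{2}\right) + \frac{6 + q}{q} = 2 q^{2} + \frac{6 + q}{q}$)
$Q k{\left(10 \right)} = - 21 \frac{6 + 10 + 2 \cdot 10^{3}}{10} = - 21 \frac{6 + 10 + 2 \cdot 1000}{10} = - 21 \frac{6 + 10 + 2000}{10} = - 21 \cdot \frac{1}{10} \cdot 2016 = \left(-21\right) \frac{1008}{5} = - \frac{21168}{5}$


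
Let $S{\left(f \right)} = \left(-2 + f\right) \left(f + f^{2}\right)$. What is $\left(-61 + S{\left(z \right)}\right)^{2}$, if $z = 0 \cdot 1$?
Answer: $3721$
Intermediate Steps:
$z = 0$
$\left(-61 + S{\left(z \right)}\right)^{2} = \left(-61 + 0 \left(-2 + 0^{2} - 0\right)\right)^{2} = \left(-61 + 0 \left(-2 + 0 + 0\right)\right)^{2} = \left(-61 + 0 \left(-2\right)\right)^{2} = \left(-61 + 0\right)^{2} = \left(-61\right)^{2} = 3721$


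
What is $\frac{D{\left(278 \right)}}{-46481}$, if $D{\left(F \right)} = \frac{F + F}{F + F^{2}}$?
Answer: $- \frac{2}{12968199} \approx -1.5422 \cdot 10^{-7}$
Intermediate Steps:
$D{\left(F \right)} = \frac{2 F}{F + F^{2}}$
$\frac{D{\left(278 \right)}}{-46481} = \frac{2 \frac{1}{1 + 278}}{-46481} = \frac{2}{279} \left(- \frac{1}{46481}\right) = - \frac{2}{12968199}$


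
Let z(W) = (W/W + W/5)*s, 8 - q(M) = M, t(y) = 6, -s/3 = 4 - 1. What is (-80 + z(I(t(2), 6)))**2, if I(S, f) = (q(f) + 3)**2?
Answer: 17956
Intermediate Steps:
s = -9 (s = -3*(4 - 1) = -3*3 = -9)
q(M) = 8 - M
I(S, f) = (11 - f)**2 (I(S, f) = ((8 - f) + 3)**2 = (11 - f)**2)
z(W) = -9 - 9*W/5 (z(W) = (W/W + W/5)*(-9) = (1 + W*(1/5))*(-9) = (1 + W/5)*(-9) = -9 - 9*W/5)
(-80 + z(I(t(2), 6)))**2 = (-80 + (-9 - 9*(-11 + 6)**2/5))**2 = (-80 + (-9 - 9/5*(-5)**2))**2 = (-80 + (-9 - 9/5*25))**2 = (-80 + (-9 - 45))**2 = (-80 - 54)**2 = (-134)**2 = 17956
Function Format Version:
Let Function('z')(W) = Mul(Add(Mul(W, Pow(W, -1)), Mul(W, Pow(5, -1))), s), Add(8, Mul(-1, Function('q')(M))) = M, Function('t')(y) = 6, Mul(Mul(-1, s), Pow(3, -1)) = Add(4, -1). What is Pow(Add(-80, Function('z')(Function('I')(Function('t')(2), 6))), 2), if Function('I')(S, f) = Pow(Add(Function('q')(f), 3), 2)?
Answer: 17956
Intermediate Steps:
s = -9 (s = Mul(-3, Add(4, -1)) = Mul(-3, 3) = -9)
Function('q')(M) = Add(8, Mul(-1, M))
Function('I')(S, f) = Pow(Add(11, Mul(-1, f)), 2) (Function('I')(S, f) = Pow(Add(Add(8, Mul(-1, f)), 3), 2) = Pow(Add(11, Mul(-1, f)), 2))
Function('z')(W) = Add(-9, Mul(Rational(-9, 5), W)) (Function('z')(W) = Mul(Add(Mul(W, Pow(W, -1)), Mul(W, Pow(5, -1))), -9) = Mul(Add(1, Mul(W, Rational(1, 5))), -9) = Mul(Add(1, Mul(Rational(1, 5), W)), -9) = Add(-9, Mul(Rational(-9, 5), W)))
Pow(Add(-80, Function('z')(Function('I')(Function('t')(2), 6))), 2) = Pow(Add(-80, Add(-9, Mul(Rational(-9, 5), Pow(Add(-11, 6), 2)))), 2) = Pow(Add(-80, Add(-9, Mul(Rational(-9, 5), Pow(-5, 2)))), 2) = Pow(Add(-80, Add(-9, Mul(Rational(-9, 5), 25))), 2) = Pow(Add(-80, Add(-9, -45)), 2) = Pow(Add(-80, -54), 2) = Pow(-134, 2) = 17956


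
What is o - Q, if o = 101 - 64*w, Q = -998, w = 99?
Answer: -5237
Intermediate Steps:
o = -6235 (o = 101 - 64*99 = 101 - 6336 = -6235)
o - Q = -6235 - 1*(-998) = -6235 + 998 = -5237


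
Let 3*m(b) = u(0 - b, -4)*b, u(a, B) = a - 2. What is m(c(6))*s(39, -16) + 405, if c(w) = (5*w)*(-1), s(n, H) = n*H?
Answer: 175125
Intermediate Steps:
s(n, H) = H*n
u(a, B) = -2 + a
c(w) = -5*w
m(b) = b*(-2 - b)/3 (m(b) = ((-2 + (0 - b))*b)/3 = ((-2 - b)*b)/3 = (b*(-2 - b))/3 = b*(-2 - b)/3)
m(c(6))*s(39, -16) + 405 = (-(-5*6)*(2 - 5*6)/3)*(-16*39) + 405 = -1/3*(-30)*(2 - 30)*(-624) + 405 = -1/3*(-30)*(-28)*(-624) + 405 = -280*(-624) + 405 = 174720 + 405 = 175125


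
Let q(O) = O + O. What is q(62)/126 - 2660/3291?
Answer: 12154/69111 ≈ 0.17586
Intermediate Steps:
q(O) = 2*O
q(62)/126 - 2660/3291 = (2*62)/126 - 2660/3291 = 124*(1/126) - 2660*1/3291 = 62/63 - 2660/3291 = 12154/69111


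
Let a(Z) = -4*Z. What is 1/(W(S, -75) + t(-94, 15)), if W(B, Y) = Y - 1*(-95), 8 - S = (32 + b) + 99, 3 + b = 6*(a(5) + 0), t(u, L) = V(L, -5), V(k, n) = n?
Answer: 1/15 ≈ 0.066667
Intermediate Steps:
t(u, L) = -5
b = -123 (b = -3 + 6*(-4*5 + 0) = -3 + 6*(-20 + 0) = -3 + 6*(-20) = -3 - 120 = -123)
S = 0 (S = 8 - ((32 - 123) + 99) = 8 - (-91 + 99) = 8 - 1*8 = 8 - 8 = 0)
W(B, Y) = 95 + Y (W(B, Y) = Y + 95 = 95 + Y)
1/(W(S, -75) + t(-94, 15)) = 1/((95 - 75) - 5) = 1/(20 - 5) = 1/15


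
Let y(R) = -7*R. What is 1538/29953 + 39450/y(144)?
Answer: -28097513/718872 ≈ -39.086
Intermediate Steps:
1538/29953 + 39450/y(144) = 1538/29953 + 39450/((-7*144)) = 1538*(1/29953) + 39450/(-1008) = 1538/29953 + 39450*(-1/1008) = 1538/29953 - 6575/168 = -28097513/718872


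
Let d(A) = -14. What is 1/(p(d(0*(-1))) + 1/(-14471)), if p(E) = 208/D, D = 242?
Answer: 1750991/1504863 ≈ 1.1636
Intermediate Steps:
p(E) = 104/121 (p(E) = 208/242 = 208*(1/242) = 104/121)
1/(p(d(0*(-1))) + 1/(-14471)) = 1/(104/121 + 1/(-14471)) = 1/(104/121 - 1/14471) = 1/(1504863/1750991) = 1750991/1504863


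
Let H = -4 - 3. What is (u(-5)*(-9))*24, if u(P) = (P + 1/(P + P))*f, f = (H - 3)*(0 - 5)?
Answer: 55080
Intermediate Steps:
H = -7
f = 50 (f = (-7 - 3)*(0 - 5) = -10*(-5) = 50)
u(P) = 25/P + 50*P (u(P) = (P + 1/(P + P))*50 = (P + 1/(2*P))*50 = 25/P + 50*P)
(u(-5)*(-9))*24 = ((25/(-5) + 50*(-5))*(-9))*24 = ((25*(-⅕) - 250)*(-9))*24 = ((-5 - 250)*(-9))*24 = -255*(-9)*24 = 2295*24 = 55080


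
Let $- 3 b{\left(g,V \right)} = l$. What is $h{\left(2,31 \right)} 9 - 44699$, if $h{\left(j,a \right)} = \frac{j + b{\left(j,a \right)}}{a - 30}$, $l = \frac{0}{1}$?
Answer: $-44681$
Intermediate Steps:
$l = 0$ ($l = 0 \cdot 1 = 0$)
$b{\left(g,V \right)} = 0$ ($b{\left(g,V \right)} = \left(- \frac{1}{3}\right) 0 = 0$)
$h{\left(j,a \right)} = \frac{j}{-30 + a}$ ($h{\left(j,a \right)} = \frac{j + 0}{a - 30} = \frac{j}{-30 + a}$)
$h{\left(2,31 \right)} 9 - 44699 = \frac{2}{-30 + 31} \cdot 9 - 44699 = \frac{2}{1} \cdot 9 - 44699 = 2 \cdot 1 \cdot 9 - 44699 = 2 \cdot 9 - 44699 = 18 - 44699 = -44681$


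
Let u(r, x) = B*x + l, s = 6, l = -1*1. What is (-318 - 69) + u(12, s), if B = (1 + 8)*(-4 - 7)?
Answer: -982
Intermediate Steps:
B = -99 (B = 9*(-11) = -99)
l = -1
u(r, x) = -1 - 99*x (u(r, x) = -99*x - 1 = -1 - 99*x)
(-318 - 69) + u(12, s) = (-318 - 69) + (-1 - 99*6) = -387 + (-1 - 594) = -387 - 595 = -982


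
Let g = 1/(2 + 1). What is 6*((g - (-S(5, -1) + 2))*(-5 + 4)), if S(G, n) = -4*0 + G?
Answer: -20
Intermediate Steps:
S(G, n) = G (S(G, n) = 0 + G = G)
g = ⅓ (g = 1/3 = ⅓ ≈ 0.33333)
6*((g - (-S(5, -1) + 2))*(-5 + 4)) = 6*((⅓ - (-1*5 + 2))*(-5 + 4)) = 6*((⅓ - (-5 + 2))*(-1)) = 6*((⅓ - 1*(-3))*(-1)) = 6*((⅓ + 3)*(-1)) = 6*((10/3)*(-1)) = 6*(-10/3) = -20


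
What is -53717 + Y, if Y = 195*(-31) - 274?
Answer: -60036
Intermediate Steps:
Y = -6319 (Y = -6045 - 274 = -6319)
-53717 + Y = -53717 - 6319 = -60036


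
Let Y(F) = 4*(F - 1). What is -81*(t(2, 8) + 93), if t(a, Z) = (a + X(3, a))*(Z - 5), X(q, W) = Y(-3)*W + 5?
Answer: -1458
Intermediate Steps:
Y(F) = -4 + 4*F (Y(F) = 4*(-1 + F) = -4 + 4*F)
X(q, W) = 5 - 16*W (X(q, W) = (-4 + 4*(-3))*W + 5 = (-4 - 12)*W + 5 = -16*W + 5 = 5 - 16*W)
t(a, Z) = (-5 + Z)*(5 - 15*a) (t(a, Z) = (a + (5 - 16*a))*(Z - 5) = (5 - 15*a)*(-5 + Z) = (-5 + Z)*(5 - 15*a))
-81*(t(2, 8) + 93) = -81*((-25 + 5*8 + 75*2 - 15*8*2) + 93) = -81*((-25 + 40 + 150 - 240) + 93) = -81*(-75 + 93) = -81*18 = -1458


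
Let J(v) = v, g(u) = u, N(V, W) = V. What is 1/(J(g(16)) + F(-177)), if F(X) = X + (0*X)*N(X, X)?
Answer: -1/161 ≈ -0.0062112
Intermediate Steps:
F(X) = X (F(X) = X + (0*X)*X = X + 0*X = X + 0 = X)
1/(J(g(16)) + F(-177)) = 1/(16 - 177) = 1/(-161) = -1/161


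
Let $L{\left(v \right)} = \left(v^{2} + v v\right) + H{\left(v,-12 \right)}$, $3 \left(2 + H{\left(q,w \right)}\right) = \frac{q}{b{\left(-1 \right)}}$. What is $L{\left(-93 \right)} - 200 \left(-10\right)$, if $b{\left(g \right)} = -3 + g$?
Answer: $\frac{77215}{4} \approx 19304.0$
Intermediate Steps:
$H{\left(q,w \right)} = -2 - \frac{q}{12}$ ($H{\left(q,w \right)} = -2 + \frac{q \frac{1}{-3 - 1}}{3} = -2 + \frac{q \frac{1}{-4}}{3} = -2 + \frac{q \left(- \frac{1}{4}\right)}{3} = -2 + \frac{\left(- \frac{1}{4}\right) q}{3} = -2 - \frac{q}{12}$)
$L{\left(v \right)} = -2 + 2 v^{2} - \frac{v}{12}$ ($L{\left(v \right)} = \left(v^{2} + v v\right) - \left(2 + \frac{v}{12}\right) = \left(v^{2} + v^{2}\right) - \left(2 + \frac{v}{12}\right) = 2 v^{2} - \left(2 + \frac{v}{12}\right) = -2 + 2 v^{2} - \frac{v}{12}$)
$L{\left(-93 \right)} - 200 \left(-10\right) = \left(-2 + 2 \left(-93\right)^{2} - - \frac{31}{4}\right) - 200 \left(-10\right) = \left(-2 + 2 \cdot 8649 + \frac{31}{4}\right) - -2000 = \left(-2 + 17298 + \frac{31}{4}\right) + 2000 = \frac{69215}{4} + 2000 = \frac{77215}{4}$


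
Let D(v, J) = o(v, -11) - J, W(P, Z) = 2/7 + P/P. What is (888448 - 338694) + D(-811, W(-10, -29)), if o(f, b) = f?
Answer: 3842592/7 ≈ 5.4894e+5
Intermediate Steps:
W(P, Z) = 9/7 (W(P, Z) = 2*(⅐) + 1 = 2/7 + 1 = 9/7)
D(v, J) = v - J
(888448 - 338694) + D(-811, W(-10, -29)) = (888448 - 338694) + (-811 - 1*9/7) = 549754 + (-811 - 9/7) = 549754 - 5686/7 = 3842592/7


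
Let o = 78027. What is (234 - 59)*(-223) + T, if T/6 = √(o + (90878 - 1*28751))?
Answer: -39025 + 6*√140154 ≈ -36779.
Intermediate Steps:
T = 6*√140154 (T = 6*√(78027 + (90878 - 1*28751)) = 6*√(78027 + (90878 - 28751)) = 6*√(78027 + 62127) = 6*√140154 ≈ 2246.2)
(234 - 59)*(-223) + T = (234 - 59)*(-223) + 6*√140154 = 175*(-223) + 6*√140154 = -39025 + 6*√140154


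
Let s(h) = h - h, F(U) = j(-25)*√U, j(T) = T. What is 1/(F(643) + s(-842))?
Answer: -√643/16075 ≈ -0.0015774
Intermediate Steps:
F(U) = -25*√U
s(h) = 0
1/(F(643) + s(-842)) = 1/(-25*√643 + 0) = 1/(-25*√643) = -√643/16075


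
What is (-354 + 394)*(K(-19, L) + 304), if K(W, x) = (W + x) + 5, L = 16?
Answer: 12240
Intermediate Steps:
K(W, x) = 5 + W + x
(-354 + 394)*(K(-19, L) + 304) = (-354 + 394)*((5 - 19 + 16) + 304) = 40*(2 + 304) = 40*306 = 12240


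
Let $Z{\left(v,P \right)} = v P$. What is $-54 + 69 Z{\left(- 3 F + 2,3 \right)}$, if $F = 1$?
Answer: $-261$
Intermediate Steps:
$Z{\left(v,P \right)} = P v$
$-54 + 69 Z{\left(- 3 F + 2,3 \right)} = -54 + 69 \cdot 3 \left(\left(-3\right) 1 + 2\right) = -54 + 69 \cdot 3 \left(-3 + 2\right) = -54 + 69 \cdot 3 \left(-1\right) = -54 + 69 \left(-3\right) = -54 - 207 = -261$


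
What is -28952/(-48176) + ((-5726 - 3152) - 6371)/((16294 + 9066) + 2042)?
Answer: 611530/13751237 ≈ 0.044471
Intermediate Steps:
-28952/(-48176) + ((-5726 - 3152) - 6371)/((16294 + 9066) + 2042) = -28952*(-1/48176) + (-8878 - 6371)/(25360 + 2042) = 3619/6022 - 15249/27402 = 3619/6022 - 15249*1/27402 = 3619/6022 - 5083/9134 = 611530/13751237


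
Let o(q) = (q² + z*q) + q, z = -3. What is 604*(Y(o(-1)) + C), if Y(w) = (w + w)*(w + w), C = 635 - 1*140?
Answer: 320724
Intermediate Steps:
o(q) = q² - 2*q (o(q) = (q² - 3*q) + q = q² - 2*q)
C = 495 (C = 635 - 140 = 495)
Y(w) = 4*w² (Y(w) = (2*w)*(2*w) = 4*w²)
604*(Y(o(-1)) + C) = 604*(4*(-(-2 - 1))² + 495) = 604*(4*(-1*(-3))² + 495) = 604*(4*3² + 495) = 604*(4*9 + 495) = 604*(36 + 495) = 604*531 = 320724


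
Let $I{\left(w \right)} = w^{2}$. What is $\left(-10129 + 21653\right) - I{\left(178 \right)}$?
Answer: $-20160$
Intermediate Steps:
$\left(-10129 + 21653\right) - I{\left(178 \right)} = \left(-10129 + 21653\right) - 178^{2} = 11524 - 31684 = -20160$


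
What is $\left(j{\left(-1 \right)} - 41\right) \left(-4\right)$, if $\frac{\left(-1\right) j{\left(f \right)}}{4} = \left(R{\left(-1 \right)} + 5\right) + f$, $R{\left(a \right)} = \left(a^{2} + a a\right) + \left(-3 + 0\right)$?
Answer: $212$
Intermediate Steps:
$R{\left(a \right)} = -3 + 2 a^{2}$ ($R{\left(a \right)} = \left(a^{2} + a^{2}\right) - 3 = 2 a^{2} - 3 = -3 + 2 a^{2}$)
$j{\left(f \right)} = -16 - 4 f$ ($j{\left(f \right)} = - 4 \left(\left(\left(-3 + 2 \left(-1\right)^{2}\right) + 5\right) + f\right) = - 4 \left(\left(\left(-3 + 2 \cdot 1\right) + 5\right) + f\right) = - 4 \left(\left(\left(-3 + 2\right) + 5\right) + f\right) = - 4 \left(\left(-1 + 5\right) + f\right) = - 4 \left(4 + f\right) = -16 - 4 f$)
$\left(j{\left(-1 \right)} - 41\right) \left(-4\right) = \left(\left(-16 - -4\right) - 41\right) \left(-4\right) = \left(\left(-16 + 4\right) - 41\right) \left(-4\right) = \left(-12 - 41\right) \left(-4\right) = \left(-53\right) \left(-4\right) = 212$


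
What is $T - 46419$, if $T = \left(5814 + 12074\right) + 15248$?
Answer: $-13283$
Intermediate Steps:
$T = 33136$ ($T = 17888 + 15248 = 33136$)
$T - 46419 = 33136 - 46419 = -13283$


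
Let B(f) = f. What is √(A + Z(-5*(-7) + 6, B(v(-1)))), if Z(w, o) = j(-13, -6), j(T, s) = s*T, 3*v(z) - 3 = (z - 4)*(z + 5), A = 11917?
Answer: √11995 ≈ 109.52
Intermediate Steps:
v(z) = 1 + (-4 + z)*(5 + z)/3 (v(z) = 1 + ((z - 4)*(z + 5))/3 = 1 + ((-4 + z)*(5 + z))/3 = 1 + (-4 + z)*(5 + z)/3)
j(T, s) = T*s
Z(w, o) = 78 (Z(w, o) = -13*(-6) = 78)
√(A + Z(-5*(-7) + 6, B(v(-1)))) = √(11917 + 78) = √11995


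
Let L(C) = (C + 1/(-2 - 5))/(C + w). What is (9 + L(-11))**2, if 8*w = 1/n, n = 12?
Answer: 5469046209/54538225 ≈ 100.28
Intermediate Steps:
w = 1/96 (w = (1/8)/12 = (1/8)*(1/12) = 1/96 ≈ 0.010417)
L(C) = (-1/7 + C)/(1/96 + C) (L(C) = (C + 1/(-2 - 5))/(C + 1/96) = (C + 1/(-7))/(1/96 + C) = (C - 1/7)/(1/96 + C) = (-1/7 + C)/(1/96 + C))
(9 + L(-11))**2 = (9 + 96*(-1 + 7*(-11))/(7*(1 + 96*(-11))))**2 = (9 + 96*(-1 - 77)/(7*(1 - 1056)))**2 = (9 + (96/7)*(-78)/(-1055))**2 = (9 + (96/7)*(-1/1055)*(-78))**2 = (9 + 7488/7385)**2 = (73953/7385)**2 = 5469046209/54538225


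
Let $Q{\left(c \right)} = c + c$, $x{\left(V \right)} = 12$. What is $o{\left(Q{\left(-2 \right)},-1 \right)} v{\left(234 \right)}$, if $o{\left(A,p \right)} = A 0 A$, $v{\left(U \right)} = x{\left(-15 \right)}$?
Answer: $0$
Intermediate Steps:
$Q{\left(c \right)} = 2 c$
$v{\left(U \right)} = 12$
$o{\left(A,p \right)} = 0$ ($o{\left(A,p \right)} = 0 A = 0$)
$o{\left(Q{\left(-2 \right)},-1 \right)} v{\left(234 \right)} = 0 \cdot 12 = 0$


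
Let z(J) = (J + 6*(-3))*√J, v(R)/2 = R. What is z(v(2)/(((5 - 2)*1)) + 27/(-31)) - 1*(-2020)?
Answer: 2020 - 1631*√3999/8649 ≈ 2008.1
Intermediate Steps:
v(R) = 2*R
z(J) = √J*(-18 + J) (z(J) = (J - 18)*√J = (-18 + J)*√J = √J*(-18 + J))
z(v(2)/(((5 - 2)*1)) + 27/(-31)) - 1*(-2020) = √((2*2)/(((5 - 2)*1)) + 27/(-31))*(-18 + ((2*2)/(((5 - 2)*1)) + 27/(-31))) - 1*(-2020) = √(4/((3*1)) + 27*(-1/31))*(-18 + (4/((3*1)) + 27*(-1/31))) + 2020 = √(4/3 - 27/31)*(-18 + (4/3 - 27/31)) + 2020 = √(43/93)*(-18 + 43/93) + 2020 = (√3999/93)*(-1631/93) + 2020 = -1631*√3999/8649 + 2020 = 2020 - 1631*√3999/8649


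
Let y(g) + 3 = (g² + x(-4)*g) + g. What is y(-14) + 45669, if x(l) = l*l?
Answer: 45624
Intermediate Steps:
x(l) = l²
y(g) = -3 + g² + 17*g (y(g) = -3 + ((g² + (-4)²*g) + g) = -3 + ((g² + 16*g) + g) = -3 + (g² + 17*g) = -3 + g² + 17*g)
y(-14) + 45669 = (-3 + (-14)² + 17*(-14)) + 45669 = (-3 + 196 - 238) + 45669 = -45 + 45669 = 45624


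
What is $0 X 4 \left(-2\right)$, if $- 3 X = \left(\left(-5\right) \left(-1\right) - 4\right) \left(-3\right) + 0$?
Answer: $0$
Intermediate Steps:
$X = 1$ ($X = - \frac{\left(\left(-5\right) \left(-1\right) - 4\right) \left(-3\right) + 0}{3} = - \frac{\left(5 - 4\right) \left(-3\right) + 0}{3} = - \frac{1 \left(-3\right) + 0}{3} = - \frac{-3 + 0}{3} = \left(- \frac{1}{3}\right) \left(-3\right) = 1$)
$0 X 4 \left(-2\right) = 0 \cdot 1 \cdot 4 \left(-2\right) = 0 \cdot 4 \left(-2\right) = 0 \left(-8\right) = 0$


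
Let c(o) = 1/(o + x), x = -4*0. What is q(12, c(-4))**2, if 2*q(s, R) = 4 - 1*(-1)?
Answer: 25/4 ≈ 6.2500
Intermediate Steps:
x = 0
c(o) = 1/o (c(o) = 1/(o + 0) = 1/o)
q(s, R) = 5/2 (q(s, R) = (4 - 1*(-1))/2 = (4 + 1)/2 = (1/2)*5 = 5/2)
q(12, c(-4))**2 = (5/2)**2 = 25/4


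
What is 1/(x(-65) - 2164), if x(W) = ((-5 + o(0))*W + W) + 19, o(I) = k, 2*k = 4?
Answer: -1/2015 ≈ -0.00049628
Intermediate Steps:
k = 2 (k = (½)*4 = 2)
o(I) = 2
x(W) = 19 - 2*W (x(W) = ((-5 + 2)*W + W) + 19 = (-3*W + W) + 19 = -2*W + 19 = 19 - 2*W)
1/(x(-65) - 2164) = 1/((19 - 2*(-65)) - 2164) = 1/((19 + 130) - 2164) = 1/(149 - 2164) = 1/(-2015) = -1/2015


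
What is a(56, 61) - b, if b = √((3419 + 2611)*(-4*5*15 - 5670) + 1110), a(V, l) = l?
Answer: 61 - I*√35997990 ≈ 61.0 - 5999.8*I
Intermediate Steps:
b = I*√35997990 (b = √(6030*(-20*15 - 5670) + 1110) = √(6030*(-300 - 5670) + 1110) = √(6030*(-5970) + 1110) = √(-35999100 + 1110) = √(-35997990) = I*√35997990 ≈ 5999.8*I)
a(56, 61) - b = 61 - I*√35997990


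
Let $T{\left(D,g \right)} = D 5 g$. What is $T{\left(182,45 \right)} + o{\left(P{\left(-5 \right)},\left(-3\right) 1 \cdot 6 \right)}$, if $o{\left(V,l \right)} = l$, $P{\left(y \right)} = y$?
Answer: $40932$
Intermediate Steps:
$T{\left(D,g \right)} = 5 D g$
$T{\left(182,45 \right)} + o{\left(P{\left(-5 \right)},\left(-3\right) 1 \cdot 6 \right)} = 5 \cdot 182 \cdot 45 + \left(-3\right) 1 \cdot 6 = 40950 - 18 = 40932$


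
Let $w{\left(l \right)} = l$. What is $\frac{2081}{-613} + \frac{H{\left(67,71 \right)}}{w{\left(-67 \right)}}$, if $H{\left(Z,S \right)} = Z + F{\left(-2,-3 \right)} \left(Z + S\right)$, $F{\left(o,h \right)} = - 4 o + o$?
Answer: $- \frac{688062}{41071} \approx -16.753$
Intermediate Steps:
$F{\left(o,h \right)} = - 3 o$
$H{\left(Z,S \right)} = 6 S + 7 Z$ ($H{\left(Z,S \right)} = Z + \left(-3\right) \left(-2\right) \left(Z + S\right) = Z + 6 \left(S + Z\right) = Z + \left(6 S + 6 Z\right) = 6 S + 7 Z$)
$\frac{2081}{-613} + \frac{H{\left(67,71 \right)}}{w{\left(-67 \right)}} = \frac{2081}{-613} + \frac{6 \cdot 71 + 7 \cdot 67}{-67} = 2081 \left(- \frac{1}{613}\right) + \left(426 + 469\right) \left(- \frac{1}{67}\right) = - \frac{2081}{613} + 895 \left(- \frac{1}{67}\right) = - \frac{2081}{613} - \frac{895}{67} = - \frac{688062}{41071}$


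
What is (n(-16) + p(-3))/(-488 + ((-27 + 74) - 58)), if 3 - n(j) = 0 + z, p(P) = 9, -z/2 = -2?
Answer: -8/499 ≈ -0.016032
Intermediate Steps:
z = 4 (z = -2*(-2) = 4)
n(j) = -1 (n(j) = 3 - (0 + 4) = 3 - 1*4 = 3 - 4 = -1)
(n(-16) + p(-3))/(-488 + ((-27 + 74) - 58)) = (-1 + 9)/(-488 + ((-27 + 74) - 58)) = 8/(-488 + (47 - 58)) = 8/(-488 - 11) = 8/(-499) = 8*(-1/499) = -8/499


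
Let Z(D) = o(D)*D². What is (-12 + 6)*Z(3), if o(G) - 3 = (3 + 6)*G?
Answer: -1620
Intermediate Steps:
o(G) = 3 + 9*G (o(G) = 3 + (3 + 6)*G = 3 + 9*G)
Z(D) = D²*(3 + 9*D) (Z(D) = (3 + 9*D)*D² = D²*(3 + 9*D))
(-12 + 6)*Z(3) = (-12 + 6)*(3²*(3 + 9*3)) = -54*(3 + 27) = -54*30 = -6*270 = -1620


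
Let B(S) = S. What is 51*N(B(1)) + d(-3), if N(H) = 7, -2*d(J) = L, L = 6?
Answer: 354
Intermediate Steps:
d(J) = -3 (d(J) = -½*6 = -3)
51*N(B(1)) + d(-3) = 51*7 - 3 = 357 - 3 = 354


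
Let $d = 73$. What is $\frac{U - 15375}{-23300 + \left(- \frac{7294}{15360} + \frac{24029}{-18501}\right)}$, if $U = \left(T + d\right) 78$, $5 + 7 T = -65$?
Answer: $\frac{15013931520}{33443383433} \approx 0.44894$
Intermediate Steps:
$T = -10$ ($T = - \frac{5}{7} + \frac{1}{7} \left(-65\right) = - \frac{5}{7} - \frac{65}{7} = -10$)
$U = 4914$ ($U = \left(-10 + 73\right) 78 = 63 \cdot 78 = 4914$)
$\frac{U - 15375}{-23300 + \left(- \frac{7294}{15360} + \frac{24029}{-18501}\right)} = \frac{4914 - 15375}{-23300 + \left(- \frac{7294}{15360} + \frac{24029}{-18501}\right)} = - \frac{10461}{-23300 + \left(\left(-7294\right) \frac{1}{15360} + 24029 \left(- \frac{1}{18501}\right)\right)} = - \frac{10461}{-23300 - \frac{28001763}{15787520}} = - \frac{10461}{- \frac{367877217763}{15787520}} = \left(-10461\right) \left(- \frac{15787520}{367877217763}\right) = \frac{15013931520}{33443383433}$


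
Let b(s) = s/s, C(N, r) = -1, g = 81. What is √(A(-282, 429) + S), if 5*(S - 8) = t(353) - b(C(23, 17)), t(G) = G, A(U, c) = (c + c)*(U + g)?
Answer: I*√4309490/5 ≈ 415.19*I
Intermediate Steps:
A(U, c) = 2*c*(81 + U) (A(U, c) = (c + c)*(U + 81) = (2*c)*(81 + U) = 2*c*(81 + U))
b(s) = 1
S = 392/5 (S = 8 + (353 - 1*1)/5 = 8 + (353 - 1)/5 = 8 + (⅕)*352 = 8 + 352/5 = 392/5 ≈ 78.400)
√(A(-282, 429) + S) = √(2*429*(81 - 282) + 392/5) = √(2*429*(-201) + 392/5) = √(-172458 + 392/5) = √(-861898/5) = I*√4309490/5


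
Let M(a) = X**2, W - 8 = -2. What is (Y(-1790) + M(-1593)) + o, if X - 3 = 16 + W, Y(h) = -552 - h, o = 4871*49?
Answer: 240542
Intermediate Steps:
W = 6 (W = 8 - 2 = 6)
o = 238679
X = 25 (X = 3 + (16 + 6) = 3 + 22 = 25)
M(a) = 625 (M(a) = 25**2 = 625)
(Y(-1790) + M(-1593)) + o = ((-552 - 1*(-1790)) + 625) + 238679 = ((-552 + 1790) + 625) + 238679 = (1238 + 625) + 238679 = 1863 + 238679 = 240542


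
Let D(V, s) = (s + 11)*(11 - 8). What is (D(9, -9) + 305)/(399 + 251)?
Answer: 311/650 ≈ 0.47846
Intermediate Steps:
D(V, s) = 33 + 3*s (D(V, s) = (11 + s)*3 = 33 + 3*s)
(D(9, -9) + 305)/(399 + 251) = ((33 + 3*(-9)) + 305)/(399 + 251) = ((33 - 27) + 305)/650 = (6 + 305)*(1/650) = 311*(1/650) = 311/650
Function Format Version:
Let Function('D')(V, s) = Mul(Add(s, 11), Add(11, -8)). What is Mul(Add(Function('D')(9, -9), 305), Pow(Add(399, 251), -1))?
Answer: Rational(311, 650) ≈ 0.47846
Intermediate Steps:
Function('D')(V, s) = Add(33, Mul(3, s)) (Function('D')(V, s) = Mul(Add(11, s), 3) = Add(33, Mul(3, s)))
Mul(Add(Function('D')(9, -9), 305), Pow(Add(399, 251), -1)) = Mul(Add(Add(33, Mul(3, -9)), 305), Pow(Add(399, 251), -1)) = Mul(Add(Add(33, -27), 305), Pow(650, -1)) = Mul(Add(6, 305), Rational(1, 650)) = Mul(311, Rational(1, 650)) = Rational(311, 650)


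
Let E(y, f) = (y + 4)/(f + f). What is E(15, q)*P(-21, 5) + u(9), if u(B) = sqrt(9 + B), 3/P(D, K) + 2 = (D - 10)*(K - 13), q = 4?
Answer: 19/656 + 3*sqrt(2) ≈ 4.2716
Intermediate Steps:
E(y, f) = (4 + y)/(2*f) (E(y, f) = (4 + y)/((2*f)) = (4 + y)*(1/(2*f)) = (4 + y)/(2*f))
P(D, K) = 3/(-2 + (-13 + K)*(-10 + D)) (P(D, K) = 3/(-2 + (D - 10)*(K - 13)) = 3/(-2 + (-10 + D)*(-13 + K)) = 3/(-2 + (-13 + K)*(-10 + D)))
E(15, q)*P(-21, 5) + u(9) = ((1/2)*(4 + 15)/4)*(3/(128 - 13*(-21) - 10*5 - 21*5)) + sqrt(9 + 9) = ((1/2)*(1/4)*19)*(3/(128 + 273 - 50 - 105)) + sqrt(18) = 19*(3/246)/8 + 3*sqrt(2) = 19*(3*(1/246))/8 + 3*sqrt(2) = (19/8)*(1/82) + 3*sqrt(2) = 19/656 + 3*sqrt(2)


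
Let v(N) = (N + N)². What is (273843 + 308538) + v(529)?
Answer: 1701745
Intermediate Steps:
v(N) = 4*N² (v(N) = (2*N)² = 4*N²)
(273843 + 308538) + v(529) = (273843 + 308538) + 4*529² = 582381 + 4*279841 = 582381 + 1119364 = 1701745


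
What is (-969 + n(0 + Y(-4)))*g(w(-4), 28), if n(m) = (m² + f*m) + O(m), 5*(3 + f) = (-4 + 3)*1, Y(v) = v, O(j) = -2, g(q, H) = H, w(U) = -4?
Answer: -131908/5 ≈ -26382.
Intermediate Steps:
f = -16/5 (f = -3 + ((-4 + 3)*1)/5 = -3 + (-1*1)/5 = -3 + (⅕)*(-1) = -3 - ⅕ = -16/5 ≈ -3.2000)
n(m) = -2 + m² - 16*m/5 (n(m) = (m² - 16*m/5) - 2 = -2 + m² - 16*m/5)
(-969 + n(0 + Y(-4)))*g(w(-4), 28) = (-969 + (-2 + (0 - 4)² - 16*(0 - 4)/5))*28 = (-969 + (-2 + (-4)² - 16/5*(-4)))*28 = (-969 + (-2 + 16 + 64/5))*28 = (-969 + 134/5)*28 = -4711/5*28 = -131908/5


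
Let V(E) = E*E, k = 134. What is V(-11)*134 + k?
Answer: 16348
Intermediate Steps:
V(E) = E²
V(-11)*134 + k = (-11)²*134 + 134 = 121*134 + 134 = 16214 + 134 = 16348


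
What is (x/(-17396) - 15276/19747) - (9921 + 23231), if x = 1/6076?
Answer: -6507772226699/196296464 ≈ -33153.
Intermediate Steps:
x = 1/6076 ≈ 0.00016458
(x/(-17396) - 15276/19747) - (9921 + 23231) = ((1/6076)/(-17396) - 15276/19747) - (9921 + 23231) = ((1/6076)*(-1/17396) - 15276*1/19747) - 1*33152 = (-1/105698096 - 15276/19747) - 33152 = -151852171/196296464 - 33152 = -6507772226699/196296464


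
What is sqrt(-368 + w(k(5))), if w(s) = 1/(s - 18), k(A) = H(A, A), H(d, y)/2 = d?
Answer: I*sqrt(5890)/4 ≈ 19.187*I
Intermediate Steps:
H(d, y) = 2*d
k(A) = 2*A
w(s) = 1/(-18 + s)
sqrt(-368 + w(k(5))) = sqrt(-368 + 1/(-18 + 2*5)) = sqrt(-368 + 1/(-18 + 10)) = sqrt(-368 + 1/(-8)) = sqrt(-368 - 1/8) = sqrt(-2945/8) = I*sqrt(5890)/4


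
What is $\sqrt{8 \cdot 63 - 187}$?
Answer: $\sqrt{317} \approx 17.805$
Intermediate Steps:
$\sqrt{8 \cdot 63 - 187} = \sqrt{504 - 187} = \sqrt{317}$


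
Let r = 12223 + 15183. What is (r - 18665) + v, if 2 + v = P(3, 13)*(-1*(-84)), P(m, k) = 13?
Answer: 9831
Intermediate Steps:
r = 27406
v = 1090 (v = -2 + 13*(-1*(-84)) = -2 + 13*84 = -2 + 1092 = 1090)
(r - 18665) + v = (27406 - 18665) + 1090 = 8741 + 1090 = 9831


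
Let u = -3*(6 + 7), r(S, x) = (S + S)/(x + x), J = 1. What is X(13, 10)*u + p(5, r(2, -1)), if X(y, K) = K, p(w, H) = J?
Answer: -389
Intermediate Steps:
r(S, x) = S/x (r(S, x) = (2*S)/((2*x)) = (2*S)*(1/(2*x)) = S/x)
p(w, H) = 1
u = -39 (u = -3*13 = -39)
X(13, 10)*u + p(5, r(2, -1)) = 10*(-39) + 1 = -390 + 1 = -389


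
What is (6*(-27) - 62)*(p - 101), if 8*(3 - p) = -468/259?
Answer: 810352/37 ≈ 21901.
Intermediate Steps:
p = 1671/518 (p = 3 - (-117)/(2*259) = 3 - ⅛*(-468/259) = 3 + 117/518 = 1671/518 ≈ 3.2259)
(6*(-27) - 62)*(p - 101) = (6*(-27) - 62)*(1671/518 - 101) = (-162 - 62)*(-50647/518) = -224*(-50647/518) = 810352/37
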